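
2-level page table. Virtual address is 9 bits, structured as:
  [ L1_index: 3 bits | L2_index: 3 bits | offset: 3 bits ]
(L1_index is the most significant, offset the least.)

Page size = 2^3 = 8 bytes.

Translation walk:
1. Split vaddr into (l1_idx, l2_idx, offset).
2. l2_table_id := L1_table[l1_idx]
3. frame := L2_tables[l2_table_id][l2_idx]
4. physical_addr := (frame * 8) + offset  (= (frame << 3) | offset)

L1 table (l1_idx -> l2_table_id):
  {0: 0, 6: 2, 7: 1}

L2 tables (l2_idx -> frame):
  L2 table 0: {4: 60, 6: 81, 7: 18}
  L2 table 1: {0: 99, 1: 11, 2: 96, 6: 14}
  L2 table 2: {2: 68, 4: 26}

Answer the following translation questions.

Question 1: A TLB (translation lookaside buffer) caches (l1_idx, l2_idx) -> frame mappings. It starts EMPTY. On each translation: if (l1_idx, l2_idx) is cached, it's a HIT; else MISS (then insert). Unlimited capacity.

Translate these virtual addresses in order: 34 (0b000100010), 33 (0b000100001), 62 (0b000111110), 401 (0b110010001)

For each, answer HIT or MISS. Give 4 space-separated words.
Answer: MISS HIT MISS MISS

Derivation:
vaddr=34: (0,4) not in TLB -> MISS, insert
vaddr=33: (0,4) in TLB -> HIT
vaddr=62: (0,7) not in TLB -> MISS, insert
vaddr=401: (6,2) not in TLB -> MISS, insert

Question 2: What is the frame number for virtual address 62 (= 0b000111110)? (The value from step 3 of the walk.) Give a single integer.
vaddr = 62: l1_idx=0, l2_idx=7
L1[0] = 0; L2[0][7] = 18

Answer: 18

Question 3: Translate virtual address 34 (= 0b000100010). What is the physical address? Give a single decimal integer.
Answer: 482

Derivation:
vaddr = 34 = 0b000100010
Split: l1_idx=0, l2_idx=4, offset=2
L1[0] = 0
L2[0][4] = 60
paddr = 60 * 8 + 2 = 482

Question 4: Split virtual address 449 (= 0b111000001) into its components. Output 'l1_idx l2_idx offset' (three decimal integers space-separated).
vaddr = 449 = 0b111000001
  top 3 bits -> l1_idx = 7
  next 3 bits -> l2_idx = 0
  bottom 3 bits -> offset = 1

Answer: 7 0 1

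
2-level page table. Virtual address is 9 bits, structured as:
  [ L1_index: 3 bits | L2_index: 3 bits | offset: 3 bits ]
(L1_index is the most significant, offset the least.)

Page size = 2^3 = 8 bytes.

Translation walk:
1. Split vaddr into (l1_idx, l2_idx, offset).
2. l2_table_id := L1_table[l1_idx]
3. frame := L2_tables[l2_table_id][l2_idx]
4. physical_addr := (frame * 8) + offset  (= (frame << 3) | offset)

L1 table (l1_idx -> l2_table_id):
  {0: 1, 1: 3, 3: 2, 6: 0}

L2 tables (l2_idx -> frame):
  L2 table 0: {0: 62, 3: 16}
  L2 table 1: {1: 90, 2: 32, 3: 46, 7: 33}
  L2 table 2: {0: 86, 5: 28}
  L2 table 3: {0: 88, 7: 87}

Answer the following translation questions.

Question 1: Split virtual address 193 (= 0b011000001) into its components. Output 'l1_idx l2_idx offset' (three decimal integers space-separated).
vaddr = 193 = 0b011000001
  top 3 bits -> l1_idx = 3
  next 3 bits -> l2_idx = 0
  bottom 3 bits -> offset = 1

Answer: 3 0 1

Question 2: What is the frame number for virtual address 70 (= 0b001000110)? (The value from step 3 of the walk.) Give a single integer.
Answer: 88

Derivation:
vaddr = 70: l1_idx=1, l2_idx=0
L1[1] = 3; L2[3][0] = 88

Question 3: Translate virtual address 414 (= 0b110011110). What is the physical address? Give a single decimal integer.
Answer: 134

Derivation:
vaddr = 414 = 0b110011110
Split: l1_idx=6, l2_idx=3, offset=6
L1[6] = 0
L2[0][3] = 16
paddr = 16 * 8 + 6 = 134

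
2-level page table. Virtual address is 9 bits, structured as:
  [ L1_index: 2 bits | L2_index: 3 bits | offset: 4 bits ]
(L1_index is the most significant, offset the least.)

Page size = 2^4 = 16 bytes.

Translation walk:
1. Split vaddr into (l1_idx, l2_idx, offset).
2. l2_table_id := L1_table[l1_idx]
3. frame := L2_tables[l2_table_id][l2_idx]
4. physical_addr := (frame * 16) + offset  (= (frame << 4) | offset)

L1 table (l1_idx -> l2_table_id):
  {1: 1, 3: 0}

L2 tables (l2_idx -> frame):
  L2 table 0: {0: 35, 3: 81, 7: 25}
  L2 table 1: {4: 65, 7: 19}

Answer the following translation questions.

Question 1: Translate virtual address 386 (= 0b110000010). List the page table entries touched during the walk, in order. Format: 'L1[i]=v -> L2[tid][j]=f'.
Answer: L1[3]=0 -> L2[0][0]=35

Derivation:
vaddr = 386 = 0b110000010
Split: l1_idx=3, l2_idx=0, offset=2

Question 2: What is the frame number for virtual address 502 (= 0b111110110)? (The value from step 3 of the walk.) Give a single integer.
vaddr = 502: l1_idx=3, l2_idx=7
L1[3] = 0; L2[0][7] = 25

Answer: 25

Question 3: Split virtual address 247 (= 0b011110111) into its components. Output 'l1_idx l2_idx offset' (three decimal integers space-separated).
Answer: 1 7 7

Derivation:
vaddr = 247 = 0b011110111
  top 2 bits -> l1_idx = 1
  next 3 bits -> l2_idx = 7
  bottom 4 bits -> offset = 7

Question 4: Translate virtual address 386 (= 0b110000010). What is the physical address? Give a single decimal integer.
Answer: 562

Derivation:
vaddr = 386 = 0b110000010
Split: l1_idx=3, l2_idx=0, offset=2
L1[3] = 0
L2[0][0] = 35
paddr = 35 * 16 + 2 = 562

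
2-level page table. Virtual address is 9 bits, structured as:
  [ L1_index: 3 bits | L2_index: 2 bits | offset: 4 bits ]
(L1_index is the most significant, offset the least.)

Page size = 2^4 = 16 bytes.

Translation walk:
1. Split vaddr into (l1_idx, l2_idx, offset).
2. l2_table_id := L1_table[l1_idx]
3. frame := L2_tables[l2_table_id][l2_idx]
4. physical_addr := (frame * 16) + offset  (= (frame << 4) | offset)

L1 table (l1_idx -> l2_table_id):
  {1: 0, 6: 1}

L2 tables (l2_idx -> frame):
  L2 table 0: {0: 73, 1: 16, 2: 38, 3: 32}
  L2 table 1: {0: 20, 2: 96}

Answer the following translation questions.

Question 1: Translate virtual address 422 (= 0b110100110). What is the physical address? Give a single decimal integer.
vaddr = 422 = 0b110100110
Split: l1_idx=6, l2_idx=2, offset=6
L1[6] = 1
L2[1][2] = 96
paddr = 96 * 16 + 6 = 1542

Answer: 1542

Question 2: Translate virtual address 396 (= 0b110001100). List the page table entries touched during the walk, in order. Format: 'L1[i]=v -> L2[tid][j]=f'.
Answer: L1[6]=1 -> L2[1][0]=20

Derivation:
vaddr = 396 = 0b110001100
Split: l1_idx=6, l2_idx=0, offset=12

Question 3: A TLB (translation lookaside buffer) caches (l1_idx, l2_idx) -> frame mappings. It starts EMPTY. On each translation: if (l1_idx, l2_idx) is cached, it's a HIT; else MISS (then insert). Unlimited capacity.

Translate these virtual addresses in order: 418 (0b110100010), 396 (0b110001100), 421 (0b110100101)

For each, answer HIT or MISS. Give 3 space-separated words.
Answer: MISS MISS HIT

Derivation:
vaddr=418: (6,2) not in TLB -> MISS, insert
vaddr=396: (6,0) not in TLB -> MISS, insert
vaddr=421: (6,2) in TLB -> HIT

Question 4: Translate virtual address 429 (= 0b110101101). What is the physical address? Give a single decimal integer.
vaddr = 429 = 0b110101101
Split: l1_idx=6, l2_idx=2, offset=13
L1[6] = 1
L2[1][2] = 96
paddr = 96 * 16 + 13 = 1549

Answer: 1549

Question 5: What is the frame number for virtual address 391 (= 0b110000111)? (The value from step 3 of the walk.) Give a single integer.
vaddr = 391: l1_idx=6, l2_idx=0
L1[6] = 1; L2[1][0] = 20

Answer: 20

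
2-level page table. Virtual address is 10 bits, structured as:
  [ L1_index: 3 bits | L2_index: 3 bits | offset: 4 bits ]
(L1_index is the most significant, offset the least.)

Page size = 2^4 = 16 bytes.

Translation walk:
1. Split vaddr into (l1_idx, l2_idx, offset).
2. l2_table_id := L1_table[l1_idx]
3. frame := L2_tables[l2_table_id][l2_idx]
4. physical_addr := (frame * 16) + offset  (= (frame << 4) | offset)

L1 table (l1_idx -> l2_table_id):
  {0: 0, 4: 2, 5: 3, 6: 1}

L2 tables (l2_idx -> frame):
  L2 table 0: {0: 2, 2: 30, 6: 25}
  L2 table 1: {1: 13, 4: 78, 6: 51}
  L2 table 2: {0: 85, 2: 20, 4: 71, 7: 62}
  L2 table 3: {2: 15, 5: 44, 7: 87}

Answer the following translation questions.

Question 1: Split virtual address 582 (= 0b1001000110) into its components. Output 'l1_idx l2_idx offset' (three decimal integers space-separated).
Answer: 4 4 6

Derivation:
vaddr = 582 = 0b1001000110
  top 3 bits -> l1_idx = 4
  next 3 bits -> l2_idx = 4
  bottom 4 bits -> offset = 6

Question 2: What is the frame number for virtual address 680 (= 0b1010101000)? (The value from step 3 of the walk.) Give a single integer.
Answer: 15

Derivation:
vaddr = 680: l1_idx=5, l2_idx=2
L1[5] = 3; L2[3][2] = 15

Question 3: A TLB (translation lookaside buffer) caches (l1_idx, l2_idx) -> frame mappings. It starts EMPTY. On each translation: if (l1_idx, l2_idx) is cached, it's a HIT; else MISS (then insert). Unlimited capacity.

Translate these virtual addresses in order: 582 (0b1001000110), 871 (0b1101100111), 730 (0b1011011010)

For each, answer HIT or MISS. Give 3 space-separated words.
vaddr=582: (4,4) not in TLB -> MISS, insert
vaddr=871: (6,6) not in TLB -> MISS, insert
vaddr=730: (5,5) not in TLB -> MISS, insert

Answer: MISS MISS MISS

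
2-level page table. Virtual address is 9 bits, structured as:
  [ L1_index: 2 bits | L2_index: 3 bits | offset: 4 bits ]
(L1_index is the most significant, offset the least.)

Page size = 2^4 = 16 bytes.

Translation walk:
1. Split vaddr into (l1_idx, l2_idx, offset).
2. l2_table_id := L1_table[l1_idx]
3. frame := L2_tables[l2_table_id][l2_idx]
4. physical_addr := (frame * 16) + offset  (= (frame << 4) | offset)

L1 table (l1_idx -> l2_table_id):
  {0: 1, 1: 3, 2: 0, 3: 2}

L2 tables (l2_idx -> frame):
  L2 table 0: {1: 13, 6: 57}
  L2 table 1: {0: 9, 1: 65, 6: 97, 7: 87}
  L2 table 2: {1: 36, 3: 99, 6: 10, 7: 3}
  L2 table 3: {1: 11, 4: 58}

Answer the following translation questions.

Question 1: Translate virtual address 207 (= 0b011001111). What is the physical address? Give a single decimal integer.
Answer: 943

Derivation:
vaddr = 207 = 0b011001111
Split: l1_idx=1, l2_idx=4, offset=15
L1[1] = 3
L2[3][4] = 58
paddr = 58 * 16 + 15 = 943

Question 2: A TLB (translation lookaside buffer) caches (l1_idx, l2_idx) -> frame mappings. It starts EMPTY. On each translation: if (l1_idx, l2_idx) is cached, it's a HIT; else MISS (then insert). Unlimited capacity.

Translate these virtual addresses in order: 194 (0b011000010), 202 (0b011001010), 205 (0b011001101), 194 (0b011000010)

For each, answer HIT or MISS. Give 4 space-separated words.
vaddr=194: (1,4) not in TLB -> MISS, insert
vaddr=202: (1,4) in TLB -> HIT
vaddr=205: (1,4) in TLB -> HIT
vaddr=194: (1,4) in TLB -> HIT

Answer: MISS HIT HIT HIT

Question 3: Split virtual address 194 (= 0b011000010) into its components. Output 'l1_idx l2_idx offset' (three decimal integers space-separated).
Answer: 1 4 2

Derivation:
vaddr = 194 = 0b011000010
  top 2 bits -> l1_idx = 1
  next 3 bits -> l2_idx = 4
  bottom 4 bits -> offset = 2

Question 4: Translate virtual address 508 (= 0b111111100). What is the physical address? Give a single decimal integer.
vaddr = 508 = 0b111111100
Split: l1_idx=3, l2_idx=7, offset=12
L1[3] = 2
L2[2][7] = 3
paddr = 3 * 16 + 12 = 60

Answer: 60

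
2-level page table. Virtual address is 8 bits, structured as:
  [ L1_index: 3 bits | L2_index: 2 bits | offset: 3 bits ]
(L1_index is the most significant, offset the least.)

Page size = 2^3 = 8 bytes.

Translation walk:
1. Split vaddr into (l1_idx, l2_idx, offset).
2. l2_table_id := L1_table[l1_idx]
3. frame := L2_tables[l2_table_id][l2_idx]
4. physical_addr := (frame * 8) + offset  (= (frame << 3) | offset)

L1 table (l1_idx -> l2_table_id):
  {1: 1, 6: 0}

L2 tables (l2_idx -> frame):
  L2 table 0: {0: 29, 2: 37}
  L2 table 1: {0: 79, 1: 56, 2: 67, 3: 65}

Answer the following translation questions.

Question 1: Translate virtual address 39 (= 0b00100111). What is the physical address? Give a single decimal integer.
vaddr = 39 = 0b00100111
Split: l1_idx=1, l2_idx=0, offset=7
L1[1] = 1
L2[1][0] = 79
paddr = 79 * 8 + 7 = 639

Answer: 639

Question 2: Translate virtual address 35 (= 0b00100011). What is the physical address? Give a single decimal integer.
Answer: 635

Derivation:
vaddr = 35 = 0b00100011
Split: l1_idx=1, l2_idx=0, offset=3
L1[1] = 1
L2[1][0] = 79
paddr = 79 * 8 + 3 = 635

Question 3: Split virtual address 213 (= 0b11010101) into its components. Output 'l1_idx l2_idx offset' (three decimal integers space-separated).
vaddr = 213 = 0b11010101
  top 3 bits -> l1_idx = 6
  next 2 bits -> l2_idx = 2
  bottom 3 bits -> offset = 5

Answer: 6 2 5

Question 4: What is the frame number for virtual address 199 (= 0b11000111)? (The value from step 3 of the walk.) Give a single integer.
vaddr = 199: l1_idx=6, l2_idx=0
L1[6] = 0; L2[0][0] = 29

Answer: 29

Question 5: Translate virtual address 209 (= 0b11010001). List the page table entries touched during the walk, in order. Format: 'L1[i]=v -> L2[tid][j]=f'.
Answer: L1[6]=0 -> L2[0][2]=37

Derivation:
vaddr = 209 = 0b11010001
Split: l1_idx=6, l2_idx=2, offset=1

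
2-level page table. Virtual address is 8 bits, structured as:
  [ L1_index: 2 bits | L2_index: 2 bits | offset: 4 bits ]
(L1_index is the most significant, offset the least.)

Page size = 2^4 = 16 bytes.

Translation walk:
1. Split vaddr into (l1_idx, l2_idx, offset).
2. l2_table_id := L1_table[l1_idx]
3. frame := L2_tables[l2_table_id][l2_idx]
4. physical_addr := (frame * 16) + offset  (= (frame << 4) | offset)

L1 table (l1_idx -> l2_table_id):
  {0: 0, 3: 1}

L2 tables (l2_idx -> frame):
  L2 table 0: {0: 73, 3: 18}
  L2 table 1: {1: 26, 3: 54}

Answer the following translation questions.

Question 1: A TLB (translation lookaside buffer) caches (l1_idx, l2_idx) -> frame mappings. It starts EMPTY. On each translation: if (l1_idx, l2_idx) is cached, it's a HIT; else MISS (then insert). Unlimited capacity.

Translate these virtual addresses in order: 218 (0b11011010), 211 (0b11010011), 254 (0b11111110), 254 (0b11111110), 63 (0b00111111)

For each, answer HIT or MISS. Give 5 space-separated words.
vaddr=218: (3,1) not in TLB -> MISS, insert
vaddr=211: (3,1) in TLB -> HIT
vaddr=254: (3,3) not in TLB -> MISS, insert
vaddr=254: (3,3) in TLB -> HIT
vaddr=63: (0,3) not in TLB -> MISS, insert

Answer: MISS HIT MISS HIT MISS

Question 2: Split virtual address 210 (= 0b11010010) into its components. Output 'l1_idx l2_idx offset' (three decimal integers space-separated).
vaddr = 210 = 0b11010010
  top 2 bits -> l1_idx = 3
  next 2 bits -> l2_idx = 1
  bottom 4 bits -> offset = 2

Answer: 3 1 2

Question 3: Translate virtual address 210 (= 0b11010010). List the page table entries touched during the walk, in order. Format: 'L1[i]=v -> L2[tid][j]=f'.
Answer: L1[3]=1 -> L2[1][1]=26

Derivation:
vaddr = 210 = 0b11010010
Split: l1_idx=3, l2_idx=1, offset=2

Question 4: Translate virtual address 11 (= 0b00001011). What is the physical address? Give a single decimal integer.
Answer: 1179

Derivation:
vaddr = 11 = 0b00001011
Split: l1_idx=0, l2_idx=0, offset=11
L1[0] = 0
L2[0][0] = 73
paddr = 73 * 16 + 11 = 1179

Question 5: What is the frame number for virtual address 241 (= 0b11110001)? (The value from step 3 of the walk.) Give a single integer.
vaddr = 241: l1_idx=3, l2_idx=3
L1[3] = 1; L2[1][3] = 54

Answer: 54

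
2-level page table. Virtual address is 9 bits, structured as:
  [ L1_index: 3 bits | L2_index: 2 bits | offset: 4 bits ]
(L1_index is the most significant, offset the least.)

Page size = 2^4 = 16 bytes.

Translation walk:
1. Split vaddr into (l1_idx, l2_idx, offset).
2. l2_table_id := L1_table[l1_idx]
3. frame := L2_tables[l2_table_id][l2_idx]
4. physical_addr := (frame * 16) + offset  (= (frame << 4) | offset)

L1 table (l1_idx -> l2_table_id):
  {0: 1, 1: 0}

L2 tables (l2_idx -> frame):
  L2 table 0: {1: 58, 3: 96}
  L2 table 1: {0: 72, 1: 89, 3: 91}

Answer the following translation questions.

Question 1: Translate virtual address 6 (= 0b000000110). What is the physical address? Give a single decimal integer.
vaddr = 6 = 0b000000110
Split: l1_idx=0, l2_idx=0, offset=6
L1[0] = 1
L2[1][0] = 72
paddr = 72 * 16 + 6 = 1158

Answer: 1158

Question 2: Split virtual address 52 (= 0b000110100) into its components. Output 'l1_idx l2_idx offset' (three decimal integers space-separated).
vaddr = 52 = 0b000110100
  top 3 bits -> l1_idx = 0
  next 2 bits -> l2_idx = 3
  bottom 4 bits -> offset = 4

Answer: 0 3 4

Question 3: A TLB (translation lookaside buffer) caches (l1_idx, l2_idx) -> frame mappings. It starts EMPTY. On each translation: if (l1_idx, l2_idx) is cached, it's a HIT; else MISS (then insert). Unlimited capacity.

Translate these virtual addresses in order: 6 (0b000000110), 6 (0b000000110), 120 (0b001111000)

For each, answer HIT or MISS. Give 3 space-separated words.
vaddr=6: (0,0) not in TLB -> MISS, insert
vaddr=6: (0,0) in TLB -> HIT
vaddr=120: (1,3) not in TLB -> MISS, insert

Answer: MISS HIT MISS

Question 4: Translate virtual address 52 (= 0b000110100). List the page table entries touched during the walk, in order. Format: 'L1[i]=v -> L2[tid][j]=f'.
Answer: L1[0]=1 -> L2[1][3]=91

Derivation:
vaddr = 52 = 0b000110100
Split: l1_idx=0, l2_idx=3, offset=4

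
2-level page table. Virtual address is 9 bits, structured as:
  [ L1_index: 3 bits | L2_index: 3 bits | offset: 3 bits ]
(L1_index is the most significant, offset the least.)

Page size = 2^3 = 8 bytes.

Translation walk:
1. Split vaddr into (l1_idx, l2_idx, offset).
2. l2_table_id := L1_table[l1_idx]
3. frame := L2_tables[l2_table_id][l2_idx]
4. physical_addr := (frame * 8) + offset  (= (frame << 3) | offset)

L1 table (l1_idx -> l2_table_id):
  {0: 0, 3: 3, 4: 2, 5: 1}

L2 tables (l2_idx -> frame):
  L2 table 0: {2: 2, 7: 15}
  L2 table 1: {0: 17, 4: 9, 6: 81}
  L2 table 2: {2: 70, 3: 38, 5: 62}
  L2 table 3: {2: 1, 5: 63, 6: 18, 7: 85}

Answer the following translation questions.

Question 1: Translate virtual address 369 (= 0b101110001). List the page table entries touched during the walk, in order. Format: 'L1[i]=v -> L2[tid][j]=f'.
vaddr = 369 = 0b101110001
Split: l1_idx=5, l2_idx=6, offset=1

Answer: L1[5]=1 -> L2[1][6]=81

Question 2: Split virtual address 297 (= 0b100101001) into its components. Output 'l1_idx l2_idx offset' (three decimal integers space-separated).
Answer: 4 5 1

Derivation:
vaddr = 297 = 0b100101001
  top 3 bits -> l1_idx = 4
  next 3 bits -> l2_idx = 5
  bottom 3 bits -> offset = 1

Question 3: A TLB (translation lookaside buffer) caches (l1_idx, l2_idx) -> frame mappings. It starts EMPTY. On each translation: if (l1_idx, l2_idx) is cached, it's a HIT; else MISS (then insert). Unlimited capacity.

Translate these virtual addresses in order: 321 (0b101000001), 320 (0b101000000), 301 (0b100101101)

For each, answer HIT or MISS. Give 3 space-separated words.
vaddr=321: (5,0) not in TLB -> MISS, insert
vaddr=320: (5,0) in TLB -> HIT
vaddr=301: (4,5) not in TLB -> MISS, insert

Answer: MISS HIT MISS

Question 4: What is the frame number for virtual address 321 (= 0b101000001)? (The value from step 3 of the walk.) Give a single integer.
vaddr = 321: l1_idx=5, l2_idx=0
L1[5] = 1; L2[1][0] = 17

Answer: 17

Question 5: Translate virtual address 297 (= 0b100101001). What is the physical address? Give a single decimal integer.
Answer: 497

Derivation:
vaddr = 297 = 0b100101001
Split: l1_idx=4, l2_idx=5, offset=1
L1[4] = 2
L2[2][5] = 62
paddr = 62 * 8 + 1 = 497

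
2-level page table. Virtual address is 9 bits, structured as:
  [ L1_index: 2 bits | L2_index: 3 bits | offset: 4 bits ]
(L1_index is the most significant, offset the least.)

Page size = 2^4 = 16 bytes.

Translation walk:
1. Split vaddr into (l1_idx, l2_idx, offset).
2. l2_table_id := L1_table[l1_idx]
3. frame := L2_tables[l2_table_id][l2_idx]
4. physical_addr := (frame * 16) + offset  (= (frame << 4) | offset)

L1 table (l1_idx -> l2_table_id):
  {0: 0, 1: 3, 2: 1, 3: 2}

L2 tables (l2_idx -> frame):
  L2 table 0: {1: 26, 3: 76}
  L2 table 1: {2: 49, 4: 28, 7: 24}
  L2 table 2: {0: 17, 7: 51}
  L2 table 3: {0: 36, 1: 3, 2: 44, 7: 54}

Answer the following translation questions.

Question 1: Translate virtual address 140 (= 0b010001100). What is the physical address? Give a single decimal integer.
vaddr = 140 = 0b010001100
Split: l1_idx=1, l2_idx=0, offset=12
L1[1] = 3
L2[3][0] = 36
paddr = 36 * 16 + 12 = 588

Answer: 588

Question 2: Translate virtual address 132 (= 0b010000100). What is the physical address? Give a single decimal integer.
vaddr = 132 = 0b010000100
Split: l1_idx=1, l2_idx=0, offset=4
L1[1] = 3
L2[3][0] = 36
paddr = 36 * 16 + 4 = 580

Answer: 580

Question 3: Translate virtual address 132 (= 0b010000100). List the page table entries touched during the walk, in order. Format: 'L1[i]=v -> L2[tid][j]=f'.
vaddr = 132 = 0b010000100
Split: l1_idx=1, l2_idx=0, offset=4

Answer: L1[1]=3 -> L2[3][0]=36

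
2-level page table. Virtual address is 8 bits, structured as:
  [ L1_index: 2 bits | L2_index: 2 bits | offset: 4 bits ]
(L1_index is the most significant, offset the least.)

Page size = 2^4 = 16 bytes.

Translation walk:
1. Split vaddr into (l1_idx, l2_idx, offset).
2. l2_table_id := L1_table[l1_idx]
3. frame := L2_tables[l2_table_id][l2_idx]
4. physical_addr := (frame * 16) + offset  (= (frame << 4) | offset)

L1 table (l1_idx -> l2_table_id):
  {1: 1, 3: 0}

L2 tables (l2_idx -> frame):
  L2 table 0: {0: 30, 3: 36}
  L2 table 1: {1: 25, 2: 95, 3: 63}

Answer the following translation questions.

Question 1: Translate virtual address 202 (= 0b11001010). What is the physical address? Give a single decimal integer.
vaddr = 202 = 0b11001010
Split: l1_idx=3, l2_idx=0, offset=10
L1[3] = 0
L2[0][0] = 30
paddr = 30 * 16 + 10 = 490

Answer: 490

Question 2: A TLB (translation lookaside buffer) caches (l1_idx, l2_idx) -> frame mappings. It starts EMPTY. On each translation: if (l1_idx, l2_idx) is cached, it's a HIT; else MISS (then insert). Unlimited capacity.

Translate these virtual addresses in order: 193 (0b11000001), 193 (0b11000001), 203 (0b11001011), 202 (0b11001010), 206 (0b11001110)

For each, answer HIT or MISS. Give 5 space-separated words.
vaddr=193: (3,0) not in TLB -> MISS, insert
vaddr=193: (3,0) in TLB -> HIT
vaddr=203: (3,0) in TLB -> HIT
vaddr=202: (3,0) in TLB -> HIT
vaddr=206: (3,0) in TLB -> HIT

Answer: MISS HIT HIT HIT HIT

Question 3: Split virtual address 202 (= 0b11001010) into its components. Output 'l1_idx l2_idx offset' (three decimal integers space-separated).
Answer: 3 0 10

Derivation:
vaddr = 202 = 0b11001010
  top 2 bits -> l1_idx = 3
  next 2 bits -> l2_idx = 0
  bottom 4 bits -> offset = 10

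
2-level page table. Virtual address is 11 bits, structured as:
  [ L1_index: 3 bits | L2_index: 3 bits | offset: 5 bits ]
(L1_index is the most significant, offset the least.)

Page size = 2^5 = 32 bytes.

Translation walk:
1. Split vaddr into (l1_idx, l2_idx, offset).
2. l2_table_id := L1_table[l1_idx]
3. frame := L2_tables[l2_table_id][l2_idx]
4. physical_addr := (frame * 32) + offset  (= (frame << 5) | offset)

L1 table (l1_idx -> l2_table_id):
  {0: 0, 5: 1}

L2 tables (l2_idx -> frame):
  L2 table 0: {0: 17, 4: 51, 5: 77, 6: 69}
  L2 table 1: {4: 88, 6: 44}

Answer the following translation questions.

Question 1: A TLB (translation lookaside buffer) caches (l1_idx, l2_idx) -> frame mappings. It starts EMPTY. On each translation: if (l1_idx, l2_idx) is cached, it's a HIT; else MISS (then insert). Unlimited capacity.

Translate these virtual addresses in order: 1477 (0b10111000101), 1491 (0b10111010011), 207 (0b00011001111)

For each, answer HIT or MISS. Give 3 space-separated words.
vaddr=1477: (5,6) not in TLB -> MISS, insert
vaddr=1491: (5,6) in TLB -> HIT
vaddr=207: (0,6) not in TLB -> MISS, insert

Answer: MISS HIT MISS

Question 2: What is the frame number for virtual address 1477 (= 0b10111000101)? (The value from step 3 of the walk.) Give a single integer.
Answer: 44

Derivation:
vaddr = 1477: l1_idx=5, l2_idx=6
L1[5] = 1; L2[1][6] = 44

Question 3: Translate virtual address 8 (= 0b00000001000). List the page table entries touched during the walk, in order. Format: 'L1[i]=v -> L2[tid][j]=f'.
Answer: L1[0]=0 -> L2[0][0]=17

Derivation:
vaddr = 8 = 0b00000001000
Split: l1_idx=0, l2_idx=0, offset=8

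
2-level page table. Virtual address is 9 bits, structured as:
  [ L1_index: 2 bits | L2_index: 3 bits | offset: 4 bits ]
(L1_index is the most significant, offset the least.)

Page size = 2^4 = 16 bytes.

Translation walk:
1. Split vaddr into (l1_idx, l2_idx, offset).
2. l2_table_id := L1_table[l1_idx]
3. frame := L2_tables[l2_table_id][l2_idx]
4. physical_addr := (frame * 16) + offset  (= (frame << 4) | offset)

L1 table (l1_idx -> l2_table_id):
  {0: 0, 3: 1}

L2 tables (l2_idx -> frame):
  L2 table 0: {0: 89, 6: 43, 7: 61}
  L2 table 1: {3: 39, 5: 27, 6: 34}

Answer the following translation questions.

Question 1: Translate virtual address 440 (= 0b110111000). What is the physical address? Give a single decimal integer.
Answer: 632

Derivation:
vaddr = 440 = 0b110111000
Split: l1_idx=3, l2_idx=3, offset=8
L1[3] = 1
L2[1][3] = 39
paddr = 39 * 16 + 8 = 632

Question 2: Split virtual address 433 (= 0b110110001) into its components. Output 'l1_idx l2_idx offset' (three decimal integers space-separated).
Answer: 3 3 1

Derivation:
vaddr = 433 = 0b110110001
  top 2 bits -> l1_idx = 3
  next 3 bits -> l2_idx = 3
  bottom 4 bits -> offset = 1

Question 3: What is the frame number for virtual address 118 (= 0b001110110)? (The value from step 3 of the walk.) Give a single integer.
vaddr = 118: l1_idx=0, l2_idx=7
L1[0] = 0; L2[0][7] = 61

Answer: 61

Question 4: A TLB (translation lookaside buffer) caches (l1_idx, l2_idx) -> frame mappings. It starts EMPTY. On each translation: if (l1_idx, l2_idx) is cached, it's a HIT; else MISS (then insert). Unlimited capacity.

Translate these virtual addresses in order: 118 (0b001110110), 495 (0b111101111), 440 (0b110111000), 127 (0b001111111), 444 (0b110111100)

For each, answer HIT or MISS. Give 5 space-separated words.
vaddr=118: (0,7) not in TLB -> MISS, insert
vaddr=495: (3,6) not in TLB -> MISS, insert
vaddr=440: (3,3) not in TLB -> MISS, insert
vaddr=127: (0,7) in TLB -> HIT
vaddr=444: (3,3) in TLB -> HIT

Answer: MISS MISS MISS HIT HIT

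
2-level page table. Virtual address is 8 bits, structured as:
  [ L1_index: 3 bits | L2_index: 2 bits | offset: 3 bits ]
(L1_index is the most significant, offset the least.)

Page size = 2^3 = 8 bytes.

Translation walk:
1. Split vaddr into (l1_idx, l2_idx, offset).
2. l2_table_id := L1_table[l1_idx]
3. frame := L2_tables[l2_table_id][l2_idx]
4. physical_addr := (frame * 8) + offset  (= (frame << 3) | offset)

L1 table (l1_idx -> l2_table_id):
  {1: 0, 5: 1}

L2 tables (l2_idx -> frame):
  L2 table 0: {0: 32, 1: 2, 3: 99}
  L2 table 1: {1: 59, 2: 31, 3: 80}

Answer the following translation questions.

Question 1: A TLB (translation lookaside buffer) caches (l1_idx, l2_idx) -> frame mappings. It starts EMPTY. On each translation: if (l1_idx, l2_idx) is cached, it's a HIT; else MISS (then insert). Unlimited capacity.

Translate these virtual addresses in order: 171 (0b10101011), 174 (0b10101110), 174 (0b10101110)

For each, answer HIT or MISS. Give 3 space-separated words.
vaddr=171: (5,1) not in TLB -> MISS, insert
vaddr=174: (5,1) in TLB -> HIT
vaddr=174: (5,1) in TLB -> HIT

Answer: MISS HIT HIT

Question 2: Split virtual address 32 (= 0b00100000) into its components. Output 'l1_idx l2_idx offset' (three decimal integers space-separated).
vaddr = 32 = 0b00100000
  top 3 bits -> l1_idx = 1
  next 2 bits -> l2_idx = 0
  bottom 3 bits -> offset = 0

Answer: 1 0 0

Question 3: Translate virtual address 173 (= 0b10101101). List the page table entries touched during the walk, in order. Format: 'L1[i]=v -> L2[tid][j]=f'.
vaddr = 173 = 0b10101101
Split: l1_idx=5, l2_idx=1, offset=5

Answer: L1[5]=1 -> L2[1][1]=59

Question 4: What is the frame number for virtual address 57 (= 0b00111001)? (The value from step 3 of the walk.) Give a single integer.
Answer: 99

Derivation:
vaddr = 57: l1_idx=1, l2_idx=3
L1[1] = 0; L2[0][3] = 99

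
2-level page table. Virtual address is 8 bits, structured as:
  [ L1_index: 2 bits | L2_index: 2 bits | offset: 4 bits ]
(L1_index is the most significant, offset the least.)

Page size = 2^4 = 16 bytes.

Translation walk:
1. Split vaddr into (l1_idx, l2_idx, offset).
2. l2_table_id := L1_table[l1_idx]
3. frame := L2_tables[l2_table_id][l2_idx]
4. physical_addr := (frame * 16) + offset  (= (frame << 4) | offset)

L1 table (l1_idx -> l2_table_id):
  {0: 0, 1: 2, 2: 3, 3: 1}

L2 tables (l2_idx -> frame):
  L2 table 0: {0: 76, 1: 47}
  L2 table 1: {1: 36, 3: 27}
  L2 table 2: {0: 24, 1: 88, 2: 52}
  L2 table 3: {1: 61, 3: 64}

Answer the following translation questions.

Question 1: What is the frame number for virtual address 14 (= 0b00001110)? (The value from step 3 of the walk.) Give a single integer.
Answer: 76

Derivation:
vaddr = 14: l1_idx=0, l2_idx=0
L1[0] = 0; L2[0][0] = 76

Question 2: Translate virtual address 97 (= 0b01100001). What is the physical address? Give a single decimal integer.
Answer: 833

Derivation:
vaddr = 97 = 0b01100001
Split: l1_idx=1, l2_idx=2, offset=1
L1[1] = 2
L2[2][2] = 52
paddr = 52 * 16 + 1 = 833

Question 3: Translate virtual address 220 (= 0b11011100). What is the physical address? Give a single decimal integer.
Answer: 588

Derivation:
vaddr = 220 = 0b11011100
Split: l1_idx=3, l2_idx=1, offset=12
L1[3] = 1
L2[1][1] = 36
paddr = 36 * 16 + 12 = 588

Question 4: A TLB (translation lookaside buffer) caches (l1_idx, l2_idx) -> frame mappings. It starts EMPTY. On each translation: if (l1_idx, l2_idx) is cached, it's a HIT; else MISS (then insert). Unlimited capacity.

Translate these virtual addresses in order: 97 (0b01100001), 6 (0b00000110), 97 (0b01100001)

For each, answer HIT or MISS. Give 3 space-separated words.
Answer: MISS MISS HIT

Derivation:
vaddr=97: (1,2) not in TLB -> MISS, insert
vaddr=6: (0,0) not in TLB -> MISS, insert
vaddr=97: (1,2) in TLB -> HIT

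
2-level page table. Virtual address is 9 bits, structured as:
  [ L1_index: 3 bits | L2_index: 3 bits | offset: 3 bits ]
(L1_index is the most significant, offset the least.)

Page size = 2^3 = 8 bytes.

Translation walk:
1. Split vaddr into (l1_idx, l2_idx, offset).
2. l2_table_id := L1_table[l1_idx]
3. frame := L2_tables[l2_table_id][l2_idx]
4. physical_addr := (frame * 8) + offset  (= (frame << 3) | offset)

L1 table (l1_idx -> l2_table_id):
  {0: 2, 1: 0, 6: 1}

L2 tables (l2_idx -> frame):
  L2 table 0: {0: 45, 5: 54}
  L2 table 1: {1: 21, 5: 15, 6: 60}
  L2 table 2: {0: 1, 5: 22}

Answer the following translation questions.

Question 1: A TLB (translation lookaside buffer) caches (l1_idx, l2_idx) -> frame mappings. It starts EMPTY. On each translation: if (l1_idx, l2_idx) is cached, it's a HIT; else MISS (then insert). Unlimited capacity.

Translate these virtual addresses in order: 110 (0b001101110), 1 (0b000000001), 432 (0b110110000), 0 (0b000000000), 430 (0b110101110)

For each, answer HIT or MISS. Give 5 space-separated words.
Answer: MISS MISS MISS HIT MISS

Derivation:
vaddr=110: (1,5) not in TLB -> MISS, insert
vaddr=1: (0,0) not in TLB -> MISS, insert
vaddr=432: (6,6) not in TLB -> MISS, insert
vaddr=0: (0,0) in TLB -> HIT
vaddr=430: (6,5) not in TLB -> MISS, insert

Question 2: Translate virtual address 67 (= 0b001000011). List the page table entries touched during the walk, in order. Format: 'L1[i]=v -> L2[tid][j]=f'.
vaddr = 67 = 0b001000011
Split: l1_idx=1, l2_idx=0, offset=3

Answer: L1[1]=0 -> L2[0][0]=45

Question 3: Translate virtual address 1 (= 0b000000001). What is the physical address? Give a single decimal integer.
vaddr = 1 = 0b000000001
Split: l1_idx=0, l2_idx=0, offset=1
L1[0] = 2
L2[2][0] = 1
paddr = 1 * 8 + 1 = 9

Answer: 9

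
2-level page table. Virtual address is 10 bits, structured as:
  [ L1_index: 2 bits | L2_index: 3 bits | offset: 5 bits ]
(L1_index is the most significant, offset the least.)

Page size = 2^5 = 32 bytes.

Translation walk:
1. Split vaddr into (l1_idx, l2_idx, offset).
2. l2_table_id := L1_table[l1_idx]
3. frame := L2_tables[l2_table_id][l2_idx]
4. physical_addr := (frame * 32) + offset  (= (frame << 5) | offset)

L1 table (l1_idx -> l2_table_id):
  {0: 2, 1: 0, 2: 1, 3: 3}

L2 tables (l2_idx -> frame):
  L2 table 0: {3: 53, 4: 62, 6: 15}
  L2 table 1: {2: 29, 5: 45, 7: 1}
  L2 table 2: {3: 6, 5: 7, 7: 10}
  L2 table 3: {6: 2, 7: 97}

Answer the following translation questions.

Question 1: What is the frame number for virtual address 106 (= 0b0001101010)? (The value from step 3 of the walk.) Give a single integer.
Answer: 6

Derivation:
vaddr = 106: l1_idx=0, l2_idx=3
L1[0] = 2; L2[2][3] = 6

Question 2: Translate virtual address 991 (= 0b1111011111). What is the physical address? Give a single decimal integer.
vaddr = 991 = 0b1111011111
Split: l1_idx=3, l2_idx=6, offset=31
L1[3] = 3
L2[3][6] = 2
paddr = 2 * 32 + 31 = 95

Answer: 95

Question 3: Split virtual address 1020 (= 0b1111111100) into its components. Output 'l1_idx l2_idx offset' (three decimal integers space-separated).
Answer: 3 7 28

Derivation:
vaddr = 1020 = 0b1111111100
  top 2 bits -> l1_idx = 3
  next 3 bits -> l2_idx = 7
  bottom 5 bits -> offset = 28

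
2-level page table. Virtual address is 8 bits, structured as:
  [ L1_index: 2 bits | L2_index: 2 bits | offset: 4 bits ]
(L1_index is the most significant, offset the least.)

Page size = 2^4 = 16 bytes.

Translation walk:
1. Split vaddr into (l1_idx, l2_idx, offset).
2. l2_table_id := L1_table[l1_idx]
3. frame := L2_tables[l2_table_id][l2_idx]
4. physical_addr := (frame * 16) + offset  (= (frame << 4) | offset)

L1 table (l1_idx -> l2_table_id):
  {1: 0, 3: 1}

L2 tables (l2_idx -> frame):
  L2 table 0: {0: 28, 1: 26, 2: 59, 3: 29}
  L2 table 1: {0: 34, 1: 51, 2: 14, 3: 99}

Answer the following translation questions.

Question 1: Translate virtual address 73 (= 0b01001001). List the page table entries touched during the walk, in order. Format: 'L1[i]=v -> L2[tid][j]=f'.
vaddr = 73 = 0b01001001
Split: l1_idx=1, l2_idx=0, offset=9

Answer: L1[1]=0 -> L2[0][0]=28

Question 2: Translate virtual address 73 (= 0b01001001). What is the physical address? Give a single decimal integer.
vaddr = 73 = 0b01001001
Split: l1_idx=1, l2_idx=0, offset=9
L1[1] = 0
L2[0][0] = 28
paddr = 28 * 16 + 9 = 457

Answer: 457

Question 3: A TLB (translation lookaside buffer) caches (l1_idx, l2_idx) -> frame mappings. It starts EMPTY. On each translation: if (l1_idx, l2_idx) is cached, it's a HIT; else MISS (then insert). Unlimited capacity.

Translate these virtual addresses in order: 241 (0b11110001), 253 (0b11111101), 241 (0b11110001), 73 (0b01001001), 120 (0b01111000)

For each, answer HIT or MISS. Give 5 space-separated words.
Answer: MISS HIT HIT MISS MISS

Derivation:
vaddr=241: (3,3) not in TLB -> MISS, insert
vaddr=253: (3,3) in TLB -> HIT
vaddr=241: (3,3) in TLB -> HIT
vaddr=73: (1,0) not in TLB -> MISS, insert
vaddr=120: (1,3) not in TLB -> MISS, insert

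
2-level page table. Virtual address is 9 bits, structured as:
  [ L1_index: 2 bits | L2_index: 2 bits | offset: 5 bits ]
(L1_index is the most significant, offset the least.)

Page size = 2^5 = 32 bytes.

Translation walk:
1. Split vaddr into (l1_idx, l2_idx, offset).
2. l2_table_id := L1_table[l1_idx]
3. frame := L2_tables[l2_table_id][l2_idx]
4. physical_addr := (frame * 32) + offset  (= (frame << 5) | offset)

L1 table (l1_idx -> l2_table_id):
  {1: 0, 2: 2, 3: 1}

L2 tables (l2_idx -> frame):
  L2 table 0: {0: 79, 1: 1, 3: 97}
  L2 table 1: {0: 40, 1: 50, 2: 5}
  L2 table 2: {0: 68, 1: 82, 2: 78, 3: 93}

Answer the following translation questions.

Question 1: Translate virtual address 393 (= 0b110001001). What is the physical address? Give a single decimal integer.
Answer: 1289

Derivation:
vaddr = 393 = 0b110001001
Split: l1_idx=3, l2_idx=0, offset=9
L1[3] = 1
L2[1][0] = 40
paddr = 40 * 32 + 9 = 1289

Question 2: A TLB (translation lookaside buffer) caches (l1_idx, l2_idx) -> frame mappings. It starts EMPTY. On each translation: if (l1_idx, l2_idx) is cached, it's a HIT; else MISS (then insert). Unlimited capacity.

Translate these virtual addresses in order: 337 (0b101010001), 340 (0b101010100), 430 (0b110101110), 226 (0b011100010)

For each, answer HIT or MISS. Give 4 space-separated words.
vaddr=337: (2,2) not in TLB -> MISS, insert
vaddr=340: (2,2) in TLB -> HIT
vaddr=430: (3,1) not in TLB -> MISS, insert
vaddr=226: (1,3) not in TLB -> MISS, insert

Answer: MISS HIT MISS MISS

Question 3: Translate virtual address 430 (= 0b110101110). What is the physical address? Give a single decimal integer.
Answer: 1614

Derivation:
vaddr = 430 = 0b110101110
Split: l1_idx=3, l2_idx=1, offset=14
L1[3] = 1
L2[1][1] = 50
paddr = 50 * 32 + 14 = 1614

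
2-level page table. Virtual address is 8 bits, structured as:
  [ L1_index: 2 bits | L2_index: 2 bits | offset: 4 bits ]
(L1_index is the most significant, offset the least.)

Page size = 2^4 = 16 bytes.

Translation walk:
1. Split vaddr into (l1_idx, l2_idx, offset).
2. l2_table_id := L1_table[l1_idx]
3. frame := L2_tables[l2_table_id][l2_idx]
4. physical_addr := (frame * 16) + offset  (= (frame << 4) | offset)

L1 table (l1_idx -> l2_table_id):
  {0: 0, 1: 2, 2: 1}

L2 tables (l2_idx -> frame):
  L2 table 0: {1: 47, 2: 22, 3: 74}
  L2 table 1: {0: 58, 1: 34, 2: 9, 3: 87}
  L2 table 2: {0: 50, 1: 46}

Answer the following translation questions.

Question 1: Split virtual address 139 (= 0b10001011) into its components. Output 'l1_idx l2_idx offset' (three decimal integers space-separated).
Answer: 2 0 11

Derivation:
vaddr = 139 = 0b10001011
  top 2 bits -> l1_idx = 2
  next 2 bits -> l2_idx = 0
  bottom 4 bits -> offset = 11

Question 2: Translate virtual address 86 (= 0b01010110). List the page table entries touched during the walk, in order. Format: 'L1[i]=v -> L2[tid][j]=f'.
vaddr = 86 = 0b01010110
Split: l1_idx=1, l2_idx=1, offset=6

Answer: L1[1]=2 -> L2[2][1]=46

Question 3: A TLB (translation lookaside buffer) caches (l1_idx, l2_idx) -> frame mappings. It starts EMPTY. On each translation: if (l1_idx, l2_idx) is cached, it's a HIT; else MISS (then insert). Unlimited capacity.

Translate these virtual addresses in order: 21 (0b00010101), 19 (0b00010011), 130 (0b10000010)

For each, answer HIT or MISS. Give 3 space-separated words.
Answer: MISS HIT MISS

Derivation:
vaddr=21: (0,1) not in TLB -> MISS, insert
vaddr=19: (0,1) in TLB -> HIT
vaddr=130: (2,0) not in TLB -> MISS, insert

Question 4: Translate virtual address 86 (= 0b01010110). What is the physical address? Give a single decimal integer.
vaddr = 86 = 0b01010110
Split: l1_idx=1, l2_idx=1, offset=6
L1[1] = 2
L2[2][1] = 46
paddr = 46 * 16 + 6 = 742

Answer: 742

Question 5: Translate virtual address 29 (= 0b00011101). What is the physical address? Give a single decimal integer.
vaddr = 29 = 0b00011101
Split: l1_idx=0, l2_idx=1, offset=13
L1[0] = 0
L2[0][1] = 47
paddr = 47 * 16 + 13 = 765

Answer: 765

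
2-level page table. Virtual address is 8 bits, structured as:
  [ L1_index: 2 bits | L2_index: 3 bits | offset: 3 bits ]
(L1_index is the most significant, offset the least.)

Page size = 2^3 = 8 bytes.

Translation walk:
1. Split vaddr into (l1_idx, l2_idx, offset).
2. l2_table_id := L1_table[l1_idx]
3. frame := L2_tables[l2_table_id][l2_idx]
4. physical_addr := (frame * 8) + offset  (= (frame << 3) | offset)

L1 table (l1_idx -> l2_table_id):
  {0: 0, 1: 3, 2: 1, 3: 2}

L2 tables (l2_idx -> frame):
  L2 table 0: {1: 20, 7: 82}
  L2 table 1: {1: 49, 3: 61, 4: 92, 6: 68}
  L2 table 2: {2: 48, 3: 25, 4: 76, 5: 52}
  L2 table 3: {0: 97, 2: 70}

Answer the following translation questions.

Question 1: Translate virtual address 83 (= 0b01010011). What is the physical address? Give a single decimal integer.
Answer: 563

Derivation:
vaddr = 83 = 0b01010011
Split: l1_idx=1, l2_idx=2, offset=3
L1[1] = 3
L2[3][2] = 70
paddr = 70 * 8 + 3 = 563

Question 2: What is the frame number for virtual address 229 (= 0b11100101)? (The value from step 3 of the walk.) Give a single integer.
vaddr = 229: l1_idx=3, l2_idx=4
L1[3] = 2; L2[2][4] = 76

Answer: 76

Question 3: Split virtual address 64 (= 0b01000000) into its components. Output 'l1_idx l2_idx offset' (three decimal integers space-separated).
Answer: 1 0 0

Derivation:
vaddr = 64 = 0b01000000
  top 2 bits -> l1_idx = 1
  next 3 bits -> l2_idx = 0
  bottom 3 bits -> offset = 0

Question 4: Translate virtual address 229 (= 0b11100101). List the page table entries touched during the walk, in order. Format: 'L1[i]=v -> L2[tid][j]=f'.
Answer: L1[3]=2 -> L2[2][4]=76

Derivation:
vaddr = 229 = 0b11100101
Split: l1_idx=3, l2_idx=4, offset=5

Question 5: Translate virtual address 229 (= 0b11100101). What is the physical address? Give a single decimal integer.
vaddr = 229 = 0b11100101
Split: l1_idx=3, l2_idx=4, offset=5
L1[3] = 2
L2[2][4] = 76
paddr = 76 * 8 + 5 = 613

Answer: 613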